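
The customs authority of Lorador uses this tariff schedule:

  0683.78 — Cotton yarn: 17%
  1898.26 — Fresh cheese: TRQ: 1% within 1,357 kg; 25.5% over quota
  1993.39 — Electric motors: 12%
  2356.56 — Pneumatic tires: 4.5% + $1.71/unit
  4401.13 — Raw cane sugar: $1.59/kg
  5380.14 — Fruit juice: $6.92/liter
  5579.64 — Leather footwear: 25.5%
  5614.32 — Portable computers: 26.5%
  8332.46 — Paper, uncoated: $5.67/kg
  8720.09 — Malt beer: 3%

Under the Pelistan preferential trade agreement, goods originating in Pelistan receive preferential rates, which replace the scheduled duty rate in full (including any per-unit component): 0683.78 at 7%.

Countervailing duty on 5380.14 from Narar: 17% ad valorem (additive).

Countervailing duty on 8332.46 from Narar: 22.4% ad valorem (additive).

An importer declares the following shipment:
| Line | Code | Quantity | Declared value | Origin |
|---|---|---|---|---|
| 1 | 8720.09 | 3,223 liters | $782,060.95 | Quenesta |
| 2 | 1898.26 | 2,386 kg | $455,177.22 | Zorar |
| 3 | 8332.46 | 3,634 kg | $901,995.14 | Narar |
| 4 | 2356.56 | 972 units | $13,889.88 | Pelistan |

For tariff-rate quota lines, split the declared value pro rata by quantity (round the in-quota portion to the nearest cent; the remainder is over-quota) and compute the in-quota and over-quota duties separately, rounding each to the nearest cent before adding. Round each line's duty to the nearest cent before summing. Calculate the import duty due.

$301,046.52

Line 1 (8720.09, Quenesta, 3,223 liters, $782,060.95):
Base rate for 8720.09 is 3%.
Duty = $782,060.95 × 3% = $23,461.83.
Line 2 (1898.26, Zorar, 2,386 kg, $455,177.22):
Code 1898.26 is under a tariff-rate quota (threshold 1,357 kg). In-quota: 1,357 kg at 1%; over-quota: 1,029 kg at 25.5%.
Pro-rata value split: in-quota = $455,177.22 × 1,357/2,386 = $258,874.89; over-quota = $455,177.22 − $258,874.89 = $196,302.33.
In-quota duty = $258,874.89 × 1% = $2,588.75. Over-quota duty = $196,302.33 × 25.5% = $50,057.09.
Line duty = $2,588.75 + $50,057.09 = $52,645.84.
Line 3 (8332.46, Narar, 3,634 kg, $901,995.14):
Base rate for 8332.46 is $5.67/kg.
Additional duty on 8332.46 from Narar: +22.4% ad valorem. Applied ad valorem rate = 22.4%.
Duty = $901,995.14 × 22.4% + 3,634 × $5.67 = $222,651.69.
Line 4 (2356.56, Pelistan, 972 units, $13,889.88):
Base rate for 2356.56 is 4.5% + $1.71/unit.
Origin Pelistan is the FTA partner but 2356.56 is not on the preference list; base rate stands.
Duty = $13,889.88 × 4.5% + 972 × $1.71 = $2,287.16.
Total = $23,461.83 + $52,645.84 + $222,651.69 + $2,287.16 = $301,046.52.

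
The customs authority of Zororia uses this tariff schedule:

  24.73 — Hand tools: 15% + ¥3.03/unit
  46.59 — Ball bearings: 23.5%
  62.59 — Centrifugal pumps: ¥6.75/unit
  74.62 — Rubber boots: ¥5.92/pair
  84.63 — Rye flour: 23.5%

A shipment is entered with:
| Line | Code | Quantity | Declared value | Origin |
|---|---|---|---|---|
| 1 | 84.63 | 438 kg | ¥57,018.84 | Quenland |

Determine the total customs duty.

¥13,399.43

Line 1 (84.63, Quenland, 438 kg, ¥57,018.84):
Base rate for 84.63 is 23.5%.
Duty = ¥57,018.84 × 23.5% = ¥13,399.43.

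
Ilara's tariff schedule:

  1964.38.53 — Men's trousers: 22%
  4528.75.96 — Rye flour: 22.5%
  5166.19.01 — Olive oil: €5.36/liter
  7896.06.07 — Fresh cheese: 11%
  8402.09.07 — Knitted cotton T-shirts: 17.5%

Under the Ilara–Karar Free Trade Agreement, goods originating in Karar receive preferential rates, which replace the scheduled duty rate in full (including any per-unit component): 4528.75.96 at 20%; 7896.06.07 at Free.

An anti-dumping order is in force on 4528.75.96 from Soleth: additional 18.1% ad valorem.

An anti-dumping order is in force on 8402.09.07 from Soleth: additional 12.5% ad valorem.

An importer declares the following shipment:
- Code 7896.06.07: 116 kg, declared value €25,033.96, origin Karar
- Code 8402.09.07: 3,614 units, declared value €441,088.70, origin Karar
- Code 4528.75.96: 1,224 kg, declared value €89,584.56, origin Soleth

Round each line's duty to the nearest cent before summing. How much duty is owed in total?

Line 1 (7896.06.07, Karar, 116 kg, €25,033.96):
Base rate for 7896.06.07 is 11%.
Origin Karar qualifies under the Ilara–Karar agreement and 7896.06.07 is covered: preferential rate Free applies instead.
Duty = €25,033.96 × 0% = €0.00.
Line 2 (8402.09.07, Karar, 3,614 units, €441,088.70):
Base rate for 8402.09.07 is 17.5%.
Origin Karar is the FTA partner but 8402.09.07 is not on the preference list; base rate stands.
The additional-duty order on 8402.09.07 targets Soleth, not Karar; it does not apply.
Duty = €441,088.70 × 17.5% = €77,190.52.
Line 3 (4528.75.96, Soleth, 1,224 kg, €89,584.56):
Base rate for 4528.75.96 is 22.5%.
4528.75.96 has an FTA preferential rate, but origin Soleth is not Karar; base rate stands.
Additional duty on 4528.75.96 from Soleth: +18.1%. Applied ad valorem rate: 22.5% + 18.1% = 40.6%.
Duty = €89,584.56 × 40.6% = €36,371.33.
Total = €0.00 + €77,190.52 + €36,371.33 = €113,561.85.

€113,561.85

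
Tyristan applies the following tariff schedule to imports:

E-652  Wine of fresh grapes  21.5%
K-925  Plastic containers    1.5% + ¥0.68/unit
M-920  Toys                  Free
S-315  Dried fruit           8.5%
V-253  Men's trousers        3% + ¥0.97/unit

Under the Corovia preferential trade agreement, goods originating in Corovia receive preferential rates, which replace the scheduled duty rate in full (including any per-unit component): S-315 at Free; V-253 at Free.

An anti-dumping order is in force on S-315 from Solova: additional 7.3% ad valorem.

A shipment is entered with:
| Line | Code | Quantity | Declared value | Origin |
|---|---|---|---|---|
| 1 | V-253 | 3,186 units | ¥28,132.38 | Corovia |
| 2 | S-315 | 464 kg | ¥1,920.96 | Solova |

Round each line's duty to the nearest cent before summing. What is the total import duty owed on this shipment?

¥303.51

Line 1 (V-253, Corovia, 3,186 units, ¥28,132.38):
Base rate for V-253 is 3% + ¥0.97/unit.
Origin Corovia qualifies under the Tyristan–Corovia agreement and V-253 is covered: preferential rate Free applies instead.
Duty = ¥28,132.38 × 0% = ¥0.00.
Line 2 (S-315, Solova, 464 kg, ¥1,920.96):
Base rate for S-315 is 8.5%.
S-315 has an FTA preferential rate, but origin Solova is not Corovia; base rate stands.
Additional duty on S-315 from Solova: +7.3%. Applied ad valorem rate: 8.5% + 7.3% = 15.8%.
Duty = ¥1,920.96 × 15.8% = ¥303.51.
Total = ¥0.00 + ¥303.51 = ¥303.51.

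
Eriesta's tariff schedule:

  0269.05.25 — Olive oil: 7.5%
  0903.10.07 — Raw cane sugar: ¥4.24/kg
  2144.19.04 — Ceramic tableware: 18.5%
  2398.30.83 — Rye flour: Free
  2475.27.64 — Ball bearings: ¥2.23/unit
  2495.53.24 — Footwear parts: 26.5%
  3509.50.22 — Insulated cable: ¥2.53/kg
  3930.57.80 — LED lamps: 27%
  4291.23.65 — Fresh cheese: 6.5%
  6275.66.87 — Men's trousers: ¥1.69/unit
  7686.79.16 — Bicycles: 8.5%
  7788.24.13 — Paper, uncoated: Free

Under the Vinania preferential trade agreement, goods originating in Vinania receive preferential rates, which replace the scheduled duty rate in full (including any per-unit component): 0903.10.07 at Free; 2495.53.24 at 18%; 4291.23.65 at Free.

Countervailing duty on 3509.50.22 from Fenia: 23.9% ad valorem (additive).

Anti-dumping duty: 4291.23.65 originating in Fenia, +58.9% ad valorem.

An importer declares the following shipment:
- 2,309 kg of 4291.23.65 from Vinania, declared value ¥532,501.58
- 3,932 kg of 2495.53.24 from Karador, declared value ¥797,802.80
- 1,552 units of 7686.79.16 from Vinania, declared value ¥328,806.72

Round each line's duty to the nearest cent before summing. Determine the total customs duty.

Line 1 (4291.23.65, Vinania, 2,309 kg, ¥532,501.58):
Base rate for 4291.23.65 is 6.5%.
Origin Vinania qualifies under the Eriesta–Vinania agreement and 4291.23.65 is covered: preferential rate Free applies instead.
The additional-duty order on 4291.23.65 targets Fenia, not Vinania; it does not apply.
Duty = ¥532,501.58 × 0% = ¥0.00.
Line 2 (2495.53.24, Karador, 3,932 kg, ¥797,802.80):
Base rate for 2495.53.24 is 26.5%.
2495.53.24 has an FTA preferential rate, but origin Karador is not Vinania; base rate stands.
Duty = ¥797,802.80 × 26.5% = ¥211,417.74.
Line 3 (7686.79.16, Vinania, 1,552 units, ¥328,806.72):
Base rate for 7686.79.16 is 8.5%.
Origin Vinania is the FTA partner but 7686.79.16 is not on the preference list; base rate stands.
Duty = ¥328,806.72 × 8.5% = ¥27,948.57.
Total = ¥0.00 + ¥211,417.74 + ¥27,948.57 = ¥239,366.31.

¥239,366.31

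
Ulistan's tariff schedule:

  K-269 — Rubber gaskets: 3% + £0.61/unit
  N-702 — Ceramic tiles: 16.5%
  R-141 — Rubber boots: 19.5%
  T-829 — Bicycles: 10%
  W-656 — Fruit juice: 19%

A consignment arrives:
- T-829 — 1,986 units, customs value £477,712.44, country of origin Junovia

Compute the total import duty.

Line 1 (T-829, Junovia, 1,986 units, £477,712.44):
Base rate for T-829 is 10%.
Duty = £477,712.44 × 10% = £47,771.24.

£47,771.24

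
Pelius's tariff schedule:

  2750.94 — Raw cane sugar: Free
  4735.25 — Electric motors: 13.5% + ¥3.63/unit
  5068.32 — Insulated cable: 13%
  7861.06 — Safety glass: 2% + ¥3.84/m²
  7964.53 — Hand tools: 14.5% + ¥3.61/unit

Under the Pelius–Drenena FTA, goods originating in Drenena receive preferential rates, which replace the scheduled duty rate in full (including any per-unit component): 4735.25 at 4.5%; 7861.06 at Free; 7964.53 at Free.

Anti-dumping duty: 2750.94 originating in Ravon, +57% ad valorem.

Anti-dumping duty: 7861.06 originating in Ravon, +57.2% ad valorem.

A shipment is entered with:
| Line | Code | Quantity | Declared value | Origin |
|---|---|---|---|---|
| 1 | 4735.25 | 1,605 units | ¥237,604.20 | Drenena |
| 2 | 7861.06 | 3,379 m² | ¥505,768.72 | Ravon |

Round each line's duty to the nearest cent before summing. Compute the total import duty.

¥323,082.63

Line 1 (4735.25, Drenena, 1,605 units, ¥237,604.20):
Base rate for 4735.25 is 13.5% + ¥3.63/unit.
Origin Drenena qualifies under the Pelius–Drenena agreement and 4735.25 is covered: preferential rate 4.5% applies instead.
Duty = ¥237,604.20 × 4.5% = ¥10,692.19.
Line 2 (7861.06, Ravon, 3,379 m², ¥505,768.72):
Base rate for 7861.06 is 2% + ¥3.84/m².
7861.06 has an FTA preferential rate, but origin Ravon is not Drenena; base rate stands.
Additional duty on 7861.06 from Ravon: +57.2%. Applied ad valorem rate: 2% + 57.2% = 59.2%.
Duty = ¥505,768.72 × 59.2% + 3,379 × ¥3.84 = ¥312,390.44.
Total = ¥10,692.19 + ¥312,390.44 = ¥323,082.63.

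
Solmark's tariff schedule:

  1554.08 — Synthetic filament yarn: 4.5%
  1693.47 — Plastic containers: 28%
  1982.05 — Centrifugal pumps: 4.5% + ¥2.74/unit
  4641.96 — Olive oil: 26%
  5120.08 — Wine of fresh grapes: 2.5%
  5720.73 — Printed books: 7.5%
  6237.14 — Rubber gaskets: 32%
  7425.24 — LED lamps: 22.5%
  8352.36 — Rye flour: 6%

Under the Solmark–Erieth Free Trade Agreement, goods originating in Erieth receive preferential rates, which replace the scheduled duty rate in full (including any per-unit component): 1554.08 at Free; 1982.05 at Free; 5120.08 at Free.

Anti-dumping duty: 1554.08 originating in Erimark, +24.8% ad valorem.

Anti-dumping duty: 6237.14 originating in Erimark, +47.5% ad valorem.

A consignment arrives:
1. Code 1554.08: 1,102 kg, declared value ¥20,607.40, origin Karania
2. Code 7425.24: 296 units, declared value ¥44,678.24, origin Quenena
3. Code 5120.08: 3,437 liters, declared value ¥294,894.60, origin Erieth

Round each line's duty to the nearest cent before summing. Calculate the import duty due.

Line 1 (1554.08, Karania, 1,102 kg, ¥20,607.40):
Base rate for 1554.08 is 4.5%.
1554.08 has an FTA preferential rate, but origin Karania is not Erieth; base rate stands.
The additional-duty order on 1554.08 targets Erimark, not Karania; it does not apply.
Duty = ¥20,607.40 × 4.5% = ¥927.33.
Line 2 (7425.24, Quenena, 296 units, ¥44,678.24):
Base rate for 7425.24 is 22.5%.
Duty = ¥44,678.24 × 22.5% = ¥10,052.60.
Line 3 (5120.08, Erieth, 3,437 liters, ¥294,894.60):
Base rate for 5120.08 is 2.5%.
Origin Erieth qualifies under the Solmark–Erieth agreement and 5120.08 is covered: preferential rate Free applies instead.
Duty = ¥294,894.60 × 0% = ¥0.00.
Total = ¥927.33 + ¥10,052.60 + ¥0.00 = ¥10,979.93.

¥10,979.93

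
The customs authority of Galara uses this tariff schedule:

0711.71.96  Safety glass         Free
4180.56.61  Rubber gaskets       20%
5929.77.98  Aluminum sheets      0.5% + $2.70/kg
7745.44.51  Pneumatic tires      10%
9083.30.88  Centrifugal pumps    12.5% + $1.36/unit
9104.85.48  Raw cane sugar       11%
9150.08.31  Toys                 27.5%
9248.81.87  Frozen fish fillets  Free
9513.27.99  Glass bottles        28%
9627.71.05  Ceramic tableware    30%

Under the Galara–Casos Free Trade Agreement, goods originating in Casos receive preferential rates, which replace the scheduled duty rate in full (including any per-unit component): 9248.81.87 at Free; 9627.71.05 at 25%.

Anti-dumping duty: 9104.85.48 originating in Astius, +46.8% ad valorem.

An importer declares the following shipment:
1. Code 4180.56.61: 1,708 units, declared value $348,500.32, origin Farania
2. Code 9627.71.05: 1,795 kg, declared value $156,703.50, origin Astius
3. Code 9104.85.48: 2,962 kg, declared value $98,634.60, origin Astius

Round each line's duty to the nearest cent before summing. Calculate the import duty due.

Line 1 (4180.56.61, Farania, 1,708 units, $348,500.32):
Base rate for 4180.56.61 is 20%.
Duty = $348,500.32 × 20% = $69,700.06.
Line 2 (9627.71.05, Astius, 1,795 kg, $156,703.50):
Base rate for 9627.71.05 is 30%.
9627.71.05 has an FTA preferential rate, but origin Astius is not Casos; base rate stands.
Duty = $156,703.50 × 30% = $47,011.05.
Line 3 (9104.85.48, Astius, 2,962 kg, $98,634.60):
Base rate for 9104.85.48 is 11%.
Additional duty on 9104.85.48 from Astius: +46.8%. Applied ad valorem rate: 11% + 46.8% = 57.8%.
Duty = $98,634.60 × 57.8% = $57,010.80.
Total = $69,700.06 + $47,011.05 + $57,010.80 = $173,721.91.

$173,721.91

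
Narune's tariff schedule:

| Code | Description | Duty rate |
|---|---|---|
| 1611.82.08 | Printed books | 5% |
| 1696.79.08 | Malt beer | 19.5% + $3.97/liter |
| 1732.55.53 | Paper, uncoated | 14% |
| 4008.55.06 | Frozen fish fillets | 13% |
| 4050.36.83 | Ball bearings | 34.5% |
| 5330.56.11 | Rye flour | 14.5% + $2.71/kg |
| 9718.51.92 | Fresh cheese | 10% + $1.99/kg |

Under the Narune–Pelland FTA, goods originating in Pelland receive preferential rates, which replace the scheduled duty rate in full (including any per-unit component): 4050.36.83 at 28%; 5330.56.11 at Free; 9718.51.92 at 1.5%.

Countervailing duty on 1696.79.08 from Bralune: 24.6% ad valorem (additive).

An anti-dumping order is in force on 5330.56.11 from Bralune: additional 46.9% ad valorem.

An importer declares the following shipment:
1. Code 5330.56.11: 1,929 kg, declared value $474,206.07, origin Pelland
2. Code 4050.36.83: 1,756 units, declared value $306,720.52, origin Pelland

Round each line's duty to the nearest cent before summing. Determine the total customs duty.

Line 1 (5330.56.11, Pelland, 1,929 kg, $474,206.07):
Base rate for 5330.56.11 is 14.5% + $2.71/kg.
Origin Pelland qualifies under the Narune–Pelland agreement and 5330.56.11 is covered: preferential rate Free applies instead.
The additional-duty order on 5330.56.11 targets Bralune, not Pelland; it does not apply.
Duty = $474,206.07 × 0% = $0.00.
Line 2 (4050.36.83, Pelland, 1,756 units, $306,720.52):
Base rate for 4050.36.83 is 34.5%.
Origin Pelland qualifies under the Narune–Pelland agreement and 4050.36.83 is covered: preferential rate 28% applies instead.
Duty = $306,720.52 × 28% = $85,881.75.
Total = $0.00 + $85,881.75 = $85,881.75.

$85,881.75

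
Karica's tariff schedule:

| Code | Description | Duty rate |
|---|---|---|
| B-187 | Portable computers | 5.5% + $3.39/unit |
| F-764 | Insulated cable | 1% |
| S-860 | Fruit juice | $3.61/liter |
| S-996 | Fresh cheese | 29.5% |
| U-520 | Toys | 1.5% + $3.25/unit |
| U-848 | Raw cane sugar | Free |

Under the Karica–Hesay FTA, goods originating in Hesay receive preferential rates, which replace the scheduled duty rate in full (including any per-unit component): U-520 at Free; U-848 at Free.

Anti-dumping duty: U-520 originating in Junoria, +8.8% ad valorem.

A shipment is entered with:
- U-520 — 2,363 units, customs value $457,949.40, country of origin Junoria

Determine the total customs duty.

Line 1 (U-520, Junoria, 2,363 units, $457,949.40):
Base rate for U-520 is 1.5% + $3.25/unit.
U-520 has an FTA preferential rate, but origin Junoria is not Hesay; base rate stands.
Additional duty on U-520 from Junoria: +8.8%. Applied ad valorem rate: 1.5% + 8.8% = 10.3%.
Duty = $457,949.40 × 10.3% + 2,363 × $3.25 = $54,848.54.

$54,848.54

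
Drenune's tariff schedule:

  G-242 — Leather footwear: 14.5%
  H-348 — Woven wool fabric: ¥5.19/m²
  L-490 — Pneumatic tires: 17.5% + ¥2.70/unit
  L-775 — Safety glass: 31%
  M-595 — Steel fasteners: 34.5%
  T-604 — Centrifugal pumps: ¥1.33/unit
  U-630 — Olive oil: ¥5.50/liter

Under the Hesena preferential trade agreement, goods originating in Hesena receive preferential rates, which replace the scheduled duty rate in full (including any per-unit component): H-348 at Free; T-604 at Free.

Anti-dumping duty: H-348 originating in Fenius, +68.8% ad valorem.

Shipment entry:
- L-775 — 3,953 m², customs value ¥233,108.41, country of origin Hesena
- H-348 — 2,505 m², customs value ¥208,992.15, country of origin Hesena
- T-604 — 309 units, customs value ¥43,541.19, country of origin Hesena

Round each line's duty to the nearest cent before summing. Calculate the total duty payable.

Line 1 (L-775, Hesena, 3,953 m², ¥233,108.41):
Base rate for L-775 is 31%.
Origin Hesena is the FTA partner but L-775 is not on the preference list; base rate stands.
Duty = ¥233,108.41 × 31% = ¥72,263.61.
Line 2 (H-348, Hesena, 2,505 m², ¥208,992.15):
Base rate for H-348 is ¥5.19/m².
Origin Hesena qualifies under the Drenune–Hesena agreement and H-348 is covered: preferential rate Free applies instead.
The additional-duty order on H-348 targets Fenius, not Hesena; it does not apply.
Duty = ¥208,992.15 × 0% = ¥0.00.
Line 3 (T-604, Hesena, 309 units, ¥43,541.19):
Base rate for T-604 is ¥1.33/unit.
Origin Hesena qualifies under the Drenune–Hesena agreement and T-604 is covered: preferential rate Free applies instead.
Duty = ¥43,541.19 × 0% = ¥0.00.
Total = ¥72,263.61 + ¥0.00 + ¥0.00 = ¥72,263.61.

¥72,263.61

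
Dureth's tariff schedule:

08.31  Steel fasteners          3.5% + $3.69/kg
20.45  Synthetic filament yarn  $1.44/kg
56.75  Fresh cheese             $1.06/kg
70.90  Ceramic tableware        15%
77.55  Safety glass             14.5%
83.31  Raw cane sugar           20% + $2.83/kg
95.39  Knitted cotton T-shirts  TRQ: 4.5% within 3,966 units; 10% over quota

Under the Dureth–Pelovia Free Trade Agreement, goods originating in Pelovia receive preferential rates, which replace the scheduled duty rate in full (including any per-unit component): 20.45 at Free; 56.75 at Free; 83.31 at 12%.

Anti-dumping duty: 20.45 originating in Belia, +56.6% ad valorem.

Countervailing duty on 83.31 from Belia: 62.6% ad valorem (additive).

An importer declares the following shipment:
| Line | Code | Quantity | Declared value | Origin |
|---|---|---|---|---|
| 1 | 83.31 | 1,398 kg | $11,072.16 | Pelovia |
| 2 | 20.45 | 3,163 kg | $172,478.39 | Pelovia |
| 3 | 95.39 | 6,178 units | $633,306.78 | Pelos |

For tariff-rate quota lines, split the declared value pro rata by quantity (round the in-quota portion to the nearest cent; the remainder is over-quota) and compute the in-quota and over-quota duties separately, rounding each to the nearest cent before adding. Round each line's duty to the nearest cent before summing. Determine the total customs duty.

$42,298.83

Line 1 (83.31, Pelovia, 1,398 kg, $11,072.16):
Base rate for 83.31 is 20% + $2.83/kg.
Origin Pelovia qualifies under the Dureth–Pelovia agreement and 83.31 is covered: preferential rate 12% applies instead.
The additional-duty order on 83.31 targets Belia, not Pelovia; it does not apply.
Duty = $11,072.16 × 12% = $1,328.66.
Line 2 (20.45, Pelovia, 3,163 kg, $172,478.39):
Base rate for 20.45 is $1.44/kg.
Origin Pelovia qualifies under the Dureth–Pelovia agreement and 20.45 is covered: preferential rate Free applies instead.
The additional-duty order on 20.45 targets Belia, not Pelovia; it does not apply.
Duty = $172,478.39 × 0% = $0.00.
Line 3 (95.39, Pelos, 6,178 units, $633,306.78):
Code 95.39 is under a tariff-rate quota (threshold 3,966 units). In-quota: 3,966 units at 4.5%; over-quota: 2,212 units at 10%.
Pro-rata value split: in-quota = $633,306.78 × 3,966/6,178 = $406,554.66; over-quota = $633,306.78 − $406,554.66 = $226,752.12.
In-quota duty = $406,554.66 × 4.5% = $18,294.96. Over-quota duty = $226,752.12 × 10% = $22,675.21.
Line duty = $18,294.96 + $22,675.21 = $40,970.17.
Total = $1,328.66 + $0.00 + $40,970.17 = $42,298.83.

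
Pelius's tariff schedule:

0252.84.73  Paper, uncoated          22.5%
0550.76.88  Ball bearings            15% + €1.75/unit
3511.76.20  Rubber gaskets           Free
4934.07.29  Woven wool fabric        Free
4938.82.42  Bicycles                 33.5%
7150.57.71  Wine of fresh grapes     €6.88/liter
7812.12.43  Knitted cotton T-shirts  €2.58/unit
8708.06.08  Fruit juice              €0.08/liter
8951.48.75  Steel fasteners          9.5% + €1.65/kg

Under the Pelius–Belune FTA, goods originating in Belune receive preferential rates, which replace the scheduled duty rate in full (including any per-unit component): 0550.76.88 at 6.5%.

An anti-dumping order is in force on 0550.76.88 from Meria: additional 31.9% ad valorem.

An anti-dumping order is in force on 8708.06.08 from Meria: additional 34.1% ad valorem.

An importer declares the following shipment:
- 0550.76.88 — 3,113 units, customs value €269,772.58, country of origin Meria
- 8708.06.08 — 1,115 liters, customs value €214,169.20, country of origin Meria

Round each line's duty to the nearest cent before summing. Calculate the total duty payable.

Line 1 (0550.76.88, Meria, 3,113 units, €269,772.58):
Base rate for 0550.76.88 is 15% + €1.75/unit.
0550.76.88 has an FTA preferential rate, but origin Meria is not Belune; base rate stands.
Additional duty on 0550.76.88 from Meria: +31.9%. Applied ad valorem rate: 15% + 31.9% = 46.9%.
Duty = €269,772.58 × 46.9% + 3,113 × €1.75 = €131,971.09.
Line 2 (8708.06.08, Meria, 1,115 liters, €214,169.20):
Base rate for 8708.06.08 is €0.08/liter.
Additional duty on 8708.06.08 from Meria: +34.1% ad valorem. Applied ad valorem rate = 34.1%.
Duty = €214,169.20 × 34.1% + 1,115 × €0.08 = €73,120.90.
Total = €131,971.09 + €73,120.90 = €205,091.99.

€205,091.99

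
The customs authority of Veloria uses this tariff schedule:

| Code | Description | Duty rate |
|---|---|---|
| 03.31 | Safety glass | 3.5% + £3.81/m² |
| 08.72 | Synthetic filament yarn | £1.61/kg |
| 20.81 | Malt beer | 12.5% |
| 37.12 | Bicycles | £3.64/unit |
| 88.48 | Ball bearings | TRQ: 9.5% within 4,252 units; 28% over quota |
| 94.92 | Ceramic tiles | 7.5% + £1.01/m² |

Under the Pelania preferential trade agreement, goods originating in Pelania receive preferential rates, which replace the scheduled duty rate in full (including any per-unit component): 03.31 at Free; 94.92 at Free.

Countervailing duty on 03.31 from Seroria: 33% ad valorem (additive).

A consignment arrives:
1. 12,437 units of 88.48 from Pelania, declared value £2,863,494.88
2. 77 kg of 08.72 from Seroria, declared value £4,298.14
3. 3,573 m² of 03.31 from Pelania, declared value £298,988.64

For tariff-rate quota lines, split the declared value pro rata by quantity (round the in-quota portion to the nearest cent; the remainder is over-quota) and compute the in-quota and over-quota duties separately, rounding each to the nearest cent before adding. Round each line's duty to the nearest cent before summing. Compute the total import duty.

£620,791.15

Line 1 (88.48, Pelania, 12,437 units, £2,863,494.88):
Code 88.48 is under a tariff-rate quota (threshold 4,252 units). In-quota: 4,252 units at 9.5%; over-quota: 8,185 units at 28%.
Pro-rata value split: in-quota = £2,863,494.88 × 4,252/12,437 = £978,980.48; over-quota = £2,863,494.88 − £978,980.48 = £1,884,514.40.
In-quota duty = £978,980.48 × 9.5% = £93,003.15. Over-quota duty = £1,884,514.40 × 28% = £527,664.03.
Line duty = £93,003.15 + £527,664.03 = £620,667.18.
Line 2 (08.72, Seroria, 77 kg, £4,298.14):
Base rate for 08.72 is £1.61/kg.
Duty = 77 × £1.61 = £123.97.
Line 3 (03.31, Pelania, 3,573 m², £298,988.64):
Base rate for 03.31 is 3.5% + £3.81/m².
Origin Pelania qualifies under the Veloria–Pelania agreement and 03.31 is covered: preferential rate Free applies instead.
The additional-duty order on 03.31 targets Seroria, not Pelania; it does not apply.
Duty = £298,988.64 × 0% = £0.00.
Total = £620,667.18 + £123.97 + £0.00 = £620,791.15.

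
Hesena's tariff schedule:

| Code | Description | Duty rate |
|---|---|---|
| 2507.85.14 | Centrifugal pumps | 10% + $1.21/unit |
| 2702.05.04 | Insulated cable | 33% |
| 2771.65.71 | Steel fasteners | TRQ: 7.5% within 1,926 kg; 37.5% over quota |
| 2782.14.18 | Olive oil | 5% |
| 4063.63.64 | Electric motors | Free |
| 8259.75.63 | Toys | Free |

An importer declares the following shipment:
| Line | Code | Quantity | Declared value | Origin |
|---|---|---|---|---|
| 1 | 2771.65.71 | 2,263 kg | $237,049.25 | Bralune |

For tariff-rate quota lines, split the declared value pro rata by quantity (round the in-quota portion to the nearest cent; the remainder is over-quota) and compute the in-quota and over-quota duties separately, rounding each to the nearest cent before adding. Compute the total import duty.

$28,368.92

Line 1 (2771.65.71, Bralune, 2,263 kg, $237,049.25):
Code 2771.65.71 is under a tariff-rate quota (threshold 1,926 kg). In-quota: 1,926 kg at 7.5%; over-quota: 337 kg at 37.5%.
Pro-rata value split: in-quota = $237,049.25 × 1,926/2,263 = $201,748.50; over-quota = $237,049.25 − $201,748.50 = $35,300.75.
In-quota duty = $201,748.50 × 7.5% = $15,131.14. Over-quota duty = $35,300.75 × 37.5% = $13,237.78.
Line duty = $15,131.14 + $13,237.78 = $28,368.92.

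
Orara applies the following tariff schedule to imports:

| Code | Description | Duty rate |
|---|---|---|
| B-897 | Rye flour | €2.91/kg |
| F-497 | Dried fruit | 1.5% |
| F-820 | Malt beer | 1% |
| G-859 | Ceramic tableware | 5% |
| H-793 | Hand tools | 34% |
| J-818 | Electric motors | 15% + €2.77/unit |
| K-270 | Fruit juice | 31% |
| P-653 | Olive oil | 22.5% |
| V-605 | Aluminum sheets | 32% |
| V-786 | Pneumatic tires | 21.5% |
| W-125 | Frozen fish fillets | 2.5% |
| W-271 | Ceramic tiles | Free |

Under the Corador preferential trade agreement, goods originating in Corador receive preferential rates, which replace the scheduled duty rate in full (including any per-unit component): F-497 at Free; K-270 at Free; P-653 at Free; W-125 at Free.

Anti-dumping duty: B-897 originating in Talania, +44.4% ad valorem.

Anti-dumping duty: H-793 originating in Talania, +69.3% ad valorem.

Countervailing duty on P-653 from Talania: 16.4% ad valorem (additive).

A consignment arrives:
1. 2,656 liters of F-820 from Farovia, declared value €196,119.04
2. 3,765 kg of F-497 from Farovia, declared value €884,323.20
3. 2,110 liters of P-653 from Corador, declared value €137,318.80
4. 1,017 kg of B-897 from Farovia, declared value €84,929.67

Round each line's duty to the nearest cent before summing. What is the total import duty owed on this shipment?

Line 1 (F-820, Farovia, 2,656 liters, €196,119.04):
Base rate for F-820 is 1%.
Duty = €196,119.04 × 1% = €1,961.19.
Line 2 (F-497, Farovia, 3,765 kg, €884,323.20):
Base rate for F-497 is 1.5%.
F-497 has an FTA preferential rate, but origin Farovia is not Corador; base rate stands.
Duty = €884,323.20 × 1.5% = €13,264.85.
Line 3 (P-653, Corador, 2,110 liters, €137,318.80):
Base rate for P-653 is 22.5%.
Origin Corador qualifies under the Orara–Corador agreement and P-653 is covered: preferential rate Free applies instead.
The additional-duty order on P-653 targets Talania, not Corador; it does not apply.
Duty = €137,318.80 × 0% = €0.00.
Line 4 (B-897, Farovia, 1,017 kg, €84,929.67):
Base rate for B-897 is €2.91/kg.
The additional-duty order on B-897 targets Talania, not Farovia; it does not apply.
Duty = 1,017 × €2.91 = €2,959.47.
Total = €1,961.19 + €13,264.85 + €0.00 + €2,959.47 = €18,185.51.

€18,185.51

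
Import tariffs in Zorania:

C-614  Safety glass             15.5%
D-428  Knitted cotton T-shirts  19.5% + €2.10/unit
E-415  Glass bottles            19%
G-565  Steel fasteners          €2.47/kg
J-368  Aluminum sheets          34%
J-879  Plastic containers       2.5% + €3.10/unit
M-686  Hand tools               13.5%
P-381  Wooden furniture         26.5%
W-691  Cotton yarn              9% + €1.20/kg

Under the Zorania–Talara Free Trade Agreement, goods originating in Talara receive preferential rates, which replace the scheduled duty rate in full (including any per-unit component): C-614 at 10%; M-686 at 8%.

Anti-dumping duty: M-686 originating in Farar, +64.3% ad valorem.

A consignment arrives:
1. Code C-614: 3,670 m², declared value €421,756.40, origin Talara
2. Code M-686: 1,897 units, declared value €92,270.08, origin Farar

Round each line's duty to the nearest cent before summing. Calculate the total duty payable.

Line 1 (C-614, Talara, 3,670 m², €421,756.40):
Base rate for C-614 is 15.5%.
Origin Talara qualifies under the Zorania–Talara agreement and C-614 is covered: preferential rate 10% applies instead.
Duty = €421,756.40 × 10% = €42,175.64.
Line 2 (M-686, Farar, 1,897 units, €92,270.08):
Base rate for M-686 is 13.5%.
M-686 has an FTA preferential rate, but origin Farar is not Talara; base rate stands.
Additional duty on M-686 from Farar: +64.3%. Applied ad valorem rate: 13.5% + 64.3% = 77.8%.
Duty = €92,270.08 × 77.8% = €71,786.12.
Total = €42,175.64 + €71,786.12 = €113,961.76.

€113,961.76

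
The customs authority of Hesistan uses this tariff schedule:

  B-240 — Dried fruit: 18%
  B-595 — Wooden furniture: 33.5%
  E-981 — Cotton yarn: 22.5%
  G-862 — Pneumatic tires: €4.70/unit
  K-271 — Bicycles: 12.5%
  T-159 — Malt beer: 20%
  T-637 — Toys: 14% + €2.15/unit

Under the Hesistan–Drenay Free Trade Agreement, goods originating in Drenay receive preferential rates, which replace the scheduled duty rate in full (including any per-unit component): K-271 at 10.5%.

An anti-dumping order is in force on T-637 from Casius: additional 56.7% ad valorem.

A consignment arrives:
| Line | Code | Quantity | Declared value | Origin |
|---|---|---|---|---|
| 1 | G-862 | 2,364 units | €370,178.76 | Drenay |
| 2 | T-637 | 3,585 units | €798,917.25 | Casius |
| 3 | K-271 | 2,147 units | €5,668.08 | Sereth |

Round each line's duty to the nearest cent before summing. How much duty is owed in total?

Line 1 (G-862, Drenay, 2,364 units, €370,178.76):
Base rate for G-862 is €4.70/unit.
Origin Drenay is the FTA partner but G-862 is not on the preference list; base rate stands.
Duty = 2,364 × €4.70 = €11,110.80.
Line 2 (T-637, Casius, 3,585 units, €798,917.25):
Base rate for T-637 is 14% + €2.15/unit.
Additional duty on T-637 from Casius: +56.7%. Applied ad valorem rate: 14% + 56.7% = 70.7%.
Duty = €798,917.25 × 70.7% + 3,585 × €2.15 = €572,542.25.
Line 3 (K-271, Sereth, 2,147 units, €5,668.08):
Base rate for K-271 is 12.5%.
K-271 has an FTA preferential rate, but origin Sereth is not Drenay; base rate stands.
Duty = €5,668.08 × 12.5% = €708.51.
Total = €11,110.80 + €572,542.25 + €708.51 = €584,361.56.

€584,361.56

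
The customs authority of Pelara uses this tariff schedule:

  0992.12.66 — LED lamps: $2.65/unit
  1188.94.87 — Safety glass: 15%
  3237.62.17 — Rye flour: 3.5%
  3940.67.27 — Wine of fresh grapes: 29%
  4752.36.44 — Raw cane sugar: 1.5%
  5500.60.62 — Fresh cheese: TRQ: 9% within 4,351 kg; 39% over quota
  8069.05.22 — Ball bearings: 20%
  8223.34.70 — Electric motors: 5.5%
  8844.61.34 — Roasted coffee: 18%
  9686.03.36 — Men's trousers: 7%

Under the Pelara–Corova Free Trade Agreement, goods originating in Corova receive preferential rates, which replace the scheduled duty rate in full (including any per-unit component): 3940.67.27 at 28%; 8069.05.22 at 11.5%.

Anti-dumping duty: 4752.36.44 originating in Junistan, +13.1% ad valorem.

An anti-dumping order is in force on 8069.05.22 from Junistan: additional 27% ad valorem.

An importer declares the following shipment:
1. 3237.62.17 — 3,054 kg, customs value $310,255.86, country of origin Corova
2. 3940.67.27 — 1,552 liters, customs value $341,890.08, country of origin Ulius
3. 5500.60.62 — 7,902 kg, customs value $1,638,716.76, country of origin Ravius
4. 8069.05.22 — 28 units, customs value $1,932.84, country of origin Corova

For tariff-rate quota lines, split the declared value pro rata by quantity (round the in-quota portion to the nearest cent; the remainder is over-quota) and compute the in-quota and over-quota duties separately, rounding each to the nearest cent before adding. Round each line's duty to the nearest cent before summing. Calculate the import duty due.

Line 1 (3237.62.17, Corova, 3,054 kg, $310,255.86):
Base rate for 3237.62.17 is 3.5%.
Origin Corova is the FTA partner but 3237.62.17 is not on the preference list; base rate stands.
Duty = $310,255.86 × 3.5% = $10,858.96.
Line 2 (3940.67.27, Ulius, 1,552 liters, $341,890.08):
Base rate for 3940.67.27 is 29%.
3940.67.27 has an FTA preferential rate, but origin Ulius is not Corova; base rate stands.
Duty = $341,890.08 × 29% = $99,148.12.
Line 3 (5500.60.62, Ravius, 7,902 kg, $1,638,716.76):
Code 5500.60.62 is under a tariff-rate quota (threshold 4,351 kg). In-quota: 4,351 kg at 9%; over-quota: 3,551 kg at 39%.
Pro-rata value split: in-quota = $1,638,716.76 × 4,351/7,902 = $902,310.38; over-quota = $1,638,716.76 − $902,310.38 = $736,406.38.
In-quota duty = $902,310.38 × 9% = $81,207.93. Over-quota duty = $736,406.38 × 39% = $287,198.49.
Line duty = $81,207.93 + $287,198.49 = $368,406.42.
Line 4 (8069.05.22, Corova, 28 units, $1,932.84):
Base rate for 8069.05.22 is 20%.
Origin Corova qualifies under the Pelara–Corova agreement and 8069.05.22 is covered: preferential rate 11.5% applies instead.
The additional-duty order on 8069.05.22 targets Junistan, not Corova; it does not apply.
Duty = $1,932.84 × 11.5% = $222.28.
Total = $10,858.96 + $99,148.12 + $368,406.42 + $222.28 = $478,635.78.

$478,635.78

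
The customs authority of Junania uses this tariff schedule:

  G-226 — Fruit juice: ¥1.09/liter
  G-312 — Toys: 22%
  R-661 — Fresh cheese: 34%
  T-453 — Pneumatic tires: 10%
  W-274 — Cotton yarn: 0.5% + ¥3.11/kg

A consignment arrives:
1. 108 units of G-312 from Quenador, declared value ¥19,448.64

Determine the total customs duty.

¥4,278.70

Line 1 (G-312, Quenador, 108 units, ¥19,448.64):
Base rate for G-312 is 22%.
Duty = ¥19,448.64 × 22% = ¥4,278.70.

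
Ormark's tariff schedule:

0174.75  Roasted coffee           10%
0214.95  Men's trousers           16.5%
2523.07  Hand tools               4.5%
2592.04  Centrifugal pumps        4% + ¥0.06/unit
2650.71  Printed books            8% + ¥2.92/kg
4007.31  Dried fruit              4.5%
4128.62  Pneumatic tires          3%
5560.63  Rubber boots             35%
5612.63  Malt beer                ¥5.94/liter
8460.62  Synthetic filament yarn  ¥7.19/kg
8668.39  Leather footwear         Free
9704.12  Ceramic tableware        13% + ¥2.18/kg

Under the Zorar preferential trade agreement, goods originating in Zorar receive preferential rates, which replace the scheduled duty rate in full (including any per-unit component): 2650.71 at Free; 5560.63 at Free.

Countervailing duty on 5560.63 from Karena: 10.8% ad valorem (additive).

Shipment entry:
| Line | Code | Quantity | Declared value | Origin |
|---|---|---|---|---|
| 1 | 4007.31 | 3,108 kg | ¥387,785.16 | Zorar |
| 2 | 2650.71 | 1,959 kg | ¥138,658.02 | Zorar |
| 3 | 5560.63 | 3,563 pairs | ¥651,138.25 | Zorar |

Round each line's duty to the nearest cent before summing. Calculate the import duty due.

Line 1 (4007.31, Zorar, 3,108 kg, ¥387,785.16):
Base rate for 4007.31 is 4.5%.
Origin Zorar is the FTA partner but 4007.31 is not on the preference list; base rate stands.
Duty = ¥387,785.16 × 4.5% = ¥17,450.33.
Line 2 (2650.71, Zorar, 1,959 kg, ¥138,658.02):
Base rate for 2650.71 is 8% + ¥2.92/kg.
Origin Zorar qualifies under the Ormark–Zorar agreement and 2650.71 is covered: preferential rate Free applies instead.
Duty = ¥138,658.02 × 0% = ¥0.00.
Line 3 (5560.63, Zorar, 3,563 pairs, ¥651,138.25):
Base rate for 5560.63 is 35%.
Origin Zorar qualifies under the Ormark–Zorar agreement and 5560.63 is covered: preferential rate Free applies instead.
The additional-duty order on 5560.63 targets Karena, not Zorar; it does not apply.
Duty = ¥651,138.25 × 0% = ¥0.00.
Total = ¥17,450.33 + ¥0.00 + ¥0.00 = ¥17,450.33.

¥17,450.33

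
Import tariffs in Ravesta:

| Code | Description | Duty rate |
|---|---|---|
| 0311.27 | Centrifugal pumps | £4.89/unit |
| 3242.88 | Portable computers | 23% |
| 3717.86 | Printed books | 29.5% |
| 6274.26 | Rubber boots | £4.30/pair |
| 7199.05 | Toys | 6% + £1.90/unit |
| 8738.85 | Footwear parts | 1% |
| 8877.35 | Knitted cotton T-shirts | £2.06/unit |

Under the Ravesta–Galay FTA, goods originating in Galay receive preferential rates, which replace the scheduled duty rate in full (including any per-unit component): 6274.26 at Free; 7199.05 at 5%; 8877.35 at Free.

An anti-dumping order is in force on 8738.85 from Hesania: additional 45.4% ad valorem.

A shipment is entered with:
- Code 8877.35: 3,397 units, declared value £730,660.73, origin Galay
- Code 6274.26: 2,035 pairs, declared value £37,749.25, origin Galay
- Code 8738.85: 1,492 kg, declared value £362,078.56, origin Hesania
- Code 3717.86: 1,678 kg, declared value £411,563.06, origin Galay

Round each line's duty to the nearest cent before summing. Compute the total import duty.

Line 1 (8877.35, Galay, 3,397 units, £730,660.73):
Base rate for 8877.35 is £2.06/unit.
Origin Galay qualifies under the Ravesta–Galay agreement and 8877.35 is covered: preferential rate Free applies instead.
Duty = £730,660.73 × 0% = £0.00.
Line 2 (6274.26, Galay, 2,035 pairs, £37,749.25):
Base rate for 6274.26 is £4.30/pair.
Origin Galay qualifies under the Ravesta–Galay agreement and 6274.26 is covered: preferential rate Free applies instead.
Duty = £37,749.25 × 0% = £0.00.
Line 3 (8738.85, Hesania, 1,492 kg, £362,078.56):
Base rate for 8738.85 is 1%.
Additional duty on 8738.85 from Hesania: +45.4%. Applied ad valorem rate: 1% + 45.4% = 46.4%.
Duty = £362,078.56 × 46.4% = £168,004.45.
Line 4 (3717.86, Galay, 1,678 kg, £411,563.06):
Base rate for 3717.86 is 29.5%.
Origin Galay is the FTA partner but 3717.86 is not on the preference list; base rate stands.
Duty = £411,563.06 × 29.5% = £121,411.10.
Total = £0.00 + £0.00 + £168,004.45 + £121,411.10 = £289,415.55.

£289,415.55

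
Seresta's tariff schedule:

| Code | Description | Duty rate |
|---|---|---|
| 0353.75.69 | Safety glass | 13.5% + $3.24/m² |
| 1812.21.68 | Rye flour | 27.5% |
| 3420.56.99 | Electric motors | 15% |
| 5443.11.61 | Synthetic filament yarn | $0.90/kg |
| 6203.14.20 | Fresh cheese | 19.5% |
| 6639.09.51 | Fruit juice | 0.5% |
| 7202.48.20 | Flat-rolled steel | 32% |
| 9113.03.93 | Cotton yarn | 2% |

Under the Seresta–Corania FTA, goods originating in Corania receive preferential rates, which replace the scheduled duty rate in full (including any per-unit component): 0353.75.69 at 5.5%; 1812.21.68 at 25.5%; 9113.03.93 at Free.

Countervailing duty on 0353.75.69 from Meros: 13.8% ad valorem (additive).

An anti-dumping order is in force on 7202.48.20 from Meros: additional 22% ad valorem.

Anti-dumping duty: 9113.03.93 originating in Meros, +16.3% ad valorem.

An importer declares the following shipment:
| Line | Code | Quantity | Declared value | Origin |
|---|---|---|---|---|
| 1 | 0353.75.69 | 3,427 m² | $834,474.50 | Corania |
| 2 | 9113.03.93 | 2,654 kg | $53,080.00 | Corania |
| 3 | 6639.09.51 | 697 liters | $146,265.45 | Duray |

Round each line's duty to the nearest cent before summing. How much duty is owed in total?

Line 1 (0353.75.69, Corania, 3,427 m², $834,474.50):
Base rate for 0353.75.69 is 13.5% + $3.24/m².
Origin Corania qualifies under the Seresta–Corania agreement and 0353.75.69 is covered: preferential rate 5.5% applies instead.
The additional-duty order on 0353.75.69 targets Meros, not Corania; it does not apply.
Duty = $834,474.50 × 5.5% = $45,896.10.
Line 2 (9113.03.93, Corania, 2,654 kg, $53,080.00):
Base rate for 9113.03.93 is 2%.
Origin Corania qualifies under the Seresta–Corania agreement and 9113.03.93 is covered: preferential rate Free applies instead.
The additional-duty order on 9113.03.93 targets Meros, not Corania; it does not apply.
Duty = $53,080.00 × 0% = $0.00.
Line 3 (6639.09.51, Duray, 697 liters, $146,265.45):
Base rate for 6639.09.51 is 0.5%.
Duty = $146,265.45 × 0.5% = $731.33.
Total = $45,896.10 + $0.00 + $731.33 = $46,627.43.

$46,627.43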